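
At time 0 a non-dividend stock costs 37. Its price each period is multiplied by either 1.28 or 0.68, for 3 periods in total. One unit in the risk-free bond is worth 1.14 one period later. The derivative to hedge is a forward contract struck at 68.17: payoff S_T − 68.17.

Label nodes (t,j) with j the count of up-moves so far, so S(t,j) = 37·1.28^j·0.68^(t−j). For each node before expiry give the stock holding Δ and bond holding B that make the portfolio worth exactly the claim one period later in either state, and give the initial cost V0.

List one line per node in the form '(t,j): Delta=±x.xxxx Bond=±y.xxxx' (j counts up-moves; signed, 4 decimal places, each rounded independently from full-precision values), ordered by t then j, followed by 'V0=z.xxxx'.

Under the risk-neutral measure, an up-move has probability p* = (R−d)/(u−d) = 0.7667 and values discount at R = 1.14.
Terminal values V(3,·): V(3,0)=-56.5360, V(3,1)=-46.2707, V(3,2)=-26.9479, V(3,3)=9.4246
Node (2,0) S=17.1088: V=(p*·-46.2707+(1−p*)·-56.5360)/1.14=-42.6894; Δ=(-46.2707−-56.5360)/(21.8993−11.6340)=1.0000; B=V−Δ·S=-59.7982
Node (2,1) S=32.2048: V=(p*·-26.9479+(1−p*)·-46.2707)/1.14=-27.5934; Δ=(-26.9479−-46.2707)/(41.2221−21.8993)=1.0000; B=V−Δ·S=-59.7982
Node (2,2) S=60.6208: V=(p*·9.4246+(1−p*)·-26.9479)/1.14=0.8226; Δ=(9.4246−-26.9479)/(77.5946−41.2221)=1.0000; B=V−Δ·S=-59.7982
Node (1,0) S=25.1600: V=(p*·-27.5934+(1−p*)·-42.6894)/1.14=-27.2946; Δ=(-27.5934−-42.6894)/(32.2048−17.1088)=1.0000; B=V−Δ·S=-52.4546
Node (1,1) S=47.3600: V=(p*·0.8226+(1−p*)·-27.5934)/1.14=-5.0946; Δ=(0.8226−-27.5934)/(60.6208−32.2048)=1.0000; B=V−Δ·S=-52.4546
Node (0,0) S=37.0000: V=(p*·-5.0946+(1−p*)·-27.2946)/1.14=-9.0128; Δ=(-5.0946−-27.2946)/(47.3600−25.1600)=1.0000; B=V−Δ·S=-46.0128
Root portfolio cost Δ·37+B reproduces V0=-9.0128.

(0,0): Delta=1.0000 Bond=-46.0128
(1,0): Delta=1.0000 Bond=-52.4546
(1,1): Delta=1.0000 Bond=-52.4546
(2,0): Delta=1.0000 Bond=-59.7982
(2,1): Delta=1.0000 Bond=-59.7982
(2,2): Delta=1.0000 Bond=-59.7982
V0=-9.0128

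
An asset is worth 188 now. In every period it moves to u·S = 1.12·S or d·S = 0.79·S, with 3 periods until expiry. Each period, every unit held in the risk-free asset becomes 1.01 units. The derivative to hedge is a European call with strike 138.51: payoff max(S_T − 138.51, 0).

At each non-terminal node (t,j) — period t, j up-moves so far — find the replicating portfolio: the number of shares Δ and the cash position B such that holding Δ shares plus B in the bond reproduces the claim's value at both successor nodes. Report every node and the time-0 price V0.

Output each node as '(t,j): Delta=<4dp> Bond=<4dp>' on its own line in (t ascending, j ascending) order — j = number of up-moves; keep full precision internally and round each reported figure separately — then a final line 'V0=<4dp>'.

(0,0): Delta=0.8822 Bond=-109.1050
(1,0): Delta=0.6437 Bond=-74.7735
(1,1): Delta=0.9663 Bond=-127.9073
(2,0): Delta=0.0000 Bond=0.0000
(2,1): Delta=0.8707 Bond=-113.2819
(2,2): Delta=1.0000 Bond=-137.1386
V0=56.7419

Since d<R<u, set p* = (R−d)/(u−d) = 0.6667; price each node as the discounted p*-expectation of its children.
Terminal payoffs: V(3,0)=0.0000, V(3,1)=0.0000, V(3,2)=47.7935, V(3,3)=125.6165
Node (2,0) S=117.3308: V=(p*·0.0000+(1−p*)·0.0000)/1.01=0.0000; Δ=(0.0000−0.0000)/(131.4105−92.6913)=0.0000; B=V−Δ·S=0.0000
Node (2,1) S=166.3424: V=(p*·47.7935+(1−p*)·0.0000)/1.01=31.5469; Δ=(47.7935−0.0000)/(186.3035−131.4105)=0.8707; B=V−Δ·S=-113.2819
Node (2,2) S=235.8272: V=(p*·125.6165+(1−p*)·47.7935)/1.01=98.6886; Δ=(125.6165−47.7935)/(264.1265−186.3035)=1.0000; B=V−Δ·S=-137.1386
Node (1,0) S=148.5200: V=(p*·31.5469+(1−p*)·0.0000)/1.01=20.8230; Δ=(31.5469−0.0000)/(166.3424−117.3308)=0.6437; B=V−Δ·S=-74.7735
Node (1,1) S=210.5600: V=(p*·98.6886+(1−p*)·31.5469)/1.01=75.5525; Δ=(98.6886−31.5469)/(235.8272−166.3424)=0.9663; B=V−Δ·S=-127.9073
Node (0,0) S=188.0000: V=(p*·75.5525+(1−p*)·20.8230)/1.01=56.7419; Δ=(75.5525−20.8230)/(210.5600−148.5200)=0.8822; B=V−Δ·S=-109.1050
Check: Δ(0,0)·S0 + B(0,0) = 56.7419 = V0.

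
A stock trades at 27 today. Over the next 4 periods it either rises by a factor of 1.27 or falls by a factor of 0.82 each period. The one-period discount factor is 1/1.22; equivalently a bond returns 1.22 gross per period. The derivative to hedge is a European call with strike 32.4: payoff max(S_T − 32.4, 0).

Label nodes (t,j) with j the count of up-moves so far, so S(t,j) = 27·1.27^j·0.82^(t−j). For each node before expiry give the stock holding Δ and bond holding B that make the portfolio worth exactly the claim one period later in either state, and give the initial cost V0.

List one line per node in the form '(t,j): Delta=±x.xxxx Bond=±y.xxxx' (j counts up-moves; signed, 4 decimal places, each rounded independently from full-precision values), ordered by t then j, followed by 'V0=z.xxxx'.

No-arbitrage ⇒ martingale measure with p* = (R−d)/(u−d) = 0.8889.
Terminal payoffs: V(4,0)=0.0000, V(4,1)=0.0000, V(4,2)=0.0000, V(4,3)=12.9512, V(4,4)=37.8391
  t=3,j=0: stock 14.8869 → up 18.9064 (V=0.0000), down 12.2073 (V=0.0000). Price 0.0000; hedge Δ=0.0000, bond B=0.0000.
  t=3,j=1: stock 23.0566 → up 29.2819 (V=0.0000), down 18.9064 (V=0.0000). Price 0.0000; hedge Δ=0.0000, bond B=0.0000.
  t=3,j=2: stock 35.7096 → up 45.3512 (V=12.9512), down 29.2819 (V=0.0000). Price 9.4362; hedge Δ=0.8060, bond B=-19.3442.
  t=3,j=3: stock 55.3063 → up 70.2391 (V=37.8391), down 45.3512 (V=12.9512). Price 28.7490; hedge Δ=1.0000, bond B=-26.5574.
  t=2,j=0: stock 18.1548 → up 23.0566 (V=0.0000), down 14.8869 (V=0.0000). Price 0.0000; hedge Δ=0.0000, bond B=0.0000.
  t=2,j=1: stock 28.1178 → up 35.7096 (V=9.4362), down 23.0566 (V=0.0000). Price 6.8752; hedge Δ=0.7458, bond B=-14.0942.
  t=2,j=2: stock 43.5483 → up 55.3063 (V=28.7490), down 35.7096 (V=9.4362). Price 21.8058; hedge Δ=0.9855, bond B=-21.1114.
  t=1,j=0: stock 22.1400 → up 28.1178 (V=6.8752), down 18.1548 (V=0.0000). Price 5.0093; hedge Δ=0.6901, bond B=-10.2690.
  t=1,j=1: stock 34.2900 → up 43.5483 (V=21.8058), down 28.1178 (V=6.8752). Price 16.5138; hedge Δ=0.9676, bond B=-16.6653.
  t=0,j=0: stock 27.0000 → up 34.2900 (V=16.5138), down 22.1400 (V=5.0093). Price 12.4881; hedge Δ=0.9469, bond B=-13.0776.
Each (Δ,B) replicates both successor values, so the strategy is self-financing and V0 is arbitrage-free.

(0,0): Delta=0.9469 Bond=-13.0776
(1,0): Delta=0.6901 Bond=-10.2690
(1,1): Delta=0.9676 Bond=-16.6653
(2,0): Delta=0.0000 Bond=0.0000
(2,1): Delta=0.7458 Bond=-14.0942
(2,2): Delta=0.9855 Bond=-21.1114
(3,0): Delta=0.0000 Bond=0.0000
(3,1): Delta=0.0000 Bond=0.0000
(3,2): Delta=0.8060 Bond=-19.3442
(3,3): Delta=1.0000 Bond=-26.5574
V0=12.4881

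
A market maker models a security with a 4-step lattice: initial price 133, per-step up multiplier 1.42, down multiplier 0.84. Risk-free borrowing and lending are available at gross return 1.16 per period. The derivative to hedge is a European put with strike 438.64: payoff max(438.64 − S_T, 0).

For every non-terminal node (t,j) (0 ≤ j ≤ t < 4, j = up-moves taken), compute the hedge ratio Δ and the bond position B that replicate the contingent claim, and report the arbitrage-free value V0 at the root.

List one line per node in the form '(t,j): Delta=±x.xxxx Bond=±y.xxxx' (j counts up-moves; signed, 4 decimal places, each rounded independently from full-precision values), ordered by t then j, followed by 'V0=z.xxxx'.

(0,0): Delta=-0.8576 Bond=228.5387
(1,0): Delta=-1.0000 Bond=281.0181
(1,1): Delta=-0.7891 Bond=252.1755
(2,0): Delta=-1.0000 Bond=325.9810
(2,1): Delta=-1.0000 Bond=325.9810
(2,2): Delta=-0.6877 Bond=265.3394
(3,0): Delta=-1.0000 Bond=378.1379
(3,1): Delta=-1.0000 Bond=378.1379
(3,2): Delta=-1.0000 Bond=378.1379
(3,3): Delta=-0.5377 Bond=250.6390
V0=114.4830

Since d<R<u, set p* = (R−d)/(u−d) = 0.5517; price each node as the discounted p*-expectation of its children.
At expiry t=4: V(4,0)=372.4231, V(4,1)=326.7019, V(4,2)=249.4113, V(4,3)=118.7535, V(4,4)=0.0000
(3,0): S=78.8296. Δ = (V_up−V_dn)/(S_up−S_dn) = (326.7019−372.4231)/(111.9381−66.2169) = -1.0000. V = [p*·326.7019 + (1−p*)·372.4231]/1.16 = 299.3083. B = V − Δ·S = 378.1379.
(3,1): S=133.2596. Δ = (V_up−V_dn)/(S_up−S_dn) = (249.4113−326.7019)/(189.2287−111.9381) = -1.0000. V = [p*·249.4113 + (1−p*)·326.7019]/1.16 = 244.8783. B = V − Δ·S = 378.1379.
(3,2): S=225.2722. Δ = (V_up−V_dn)/(S_up−S_dn) = (118.7535−249.4113)/(319.8865−189.2287) = -1.0000. V = [p*·118.7535 + (1−p*)·249.4113]/1.16 = 152.8657. B = V − Δ·S = 378.1379.
(3,3): S=380.8173. Δ = (V_up−V_dn)/(S_up−S_dn) = (0.0000−118.7535)/(540.7606−319.8865) = -0.5377. V = [p*·0.0000 + (1−p*)·118.7535]/1.16 = 45.8916. B = V − Δ·S = 250.6390.
(2,0): S=93.8448. Δ = (V_up−V_dn)/(S_up−S_dn) = (244.8783−299.3083)/(133.2596−78.8296) = -1.0000. V = [p*·244.8783 + (1−p*)·299.3083]/1.16 = 232.1362. B = V − Δ·S = 325.9810.
(2,1): S=158.6424. Δ = (V_up−V_dn)/(S_up−S_dn) = (152.8657−244.8783)/(225.2722−133.2596) = -1.0000. V = [p*·152.8657 + (1−p*)·244.8783]/1.16 = 167.3386. B = V − Δ·S = 325.9810.
(2,2): S=268.1812. Δ = (V_up−V_dn)/(S_up−S_dn) = (45.8916−152.8657)/(380.8173−225.2722) = -0.6877. V = [p*·45.8916 + (1−p*)·152.8657]/1.16 = 80.9013. B = V − Δ·S = 265.3394.
(1,0): S=111.7200. Δ = (V_up−V_dn)/(S_up−S_dn) = (167.3386−232.1362)/(158.6424−93.8448) = -1.0000. V = [p*·167.3386 + (1−p*)·232.1362]/1.16 = 169.2981. B = V − Δ·S = 281.0181.
(1,1): S=188.8600. Δ = (V_up−V_dn)/(S_up−S_dn) = (80.9013−167.3386)/(268.1812−158.6424) = -0.7891. V = [p*·80.9013 + (1−p*)·167.3386]/1.16 = 103.1457. B = V − Δ·S = 252.1755.
(0,0): S=133.0000. Δ = (V_up−V_dn)/(S_up−S_dn) = (103.1457−169.2981)/(188.8600−111.7200) = -0.8576. V = [p*·103.1457 + (1−p*)·169.2981]/1.16 = 114.4830. B = V − Δ·S = 228.5387.
Self-financing check: at every node Δ·S+B equals the discounted successor values.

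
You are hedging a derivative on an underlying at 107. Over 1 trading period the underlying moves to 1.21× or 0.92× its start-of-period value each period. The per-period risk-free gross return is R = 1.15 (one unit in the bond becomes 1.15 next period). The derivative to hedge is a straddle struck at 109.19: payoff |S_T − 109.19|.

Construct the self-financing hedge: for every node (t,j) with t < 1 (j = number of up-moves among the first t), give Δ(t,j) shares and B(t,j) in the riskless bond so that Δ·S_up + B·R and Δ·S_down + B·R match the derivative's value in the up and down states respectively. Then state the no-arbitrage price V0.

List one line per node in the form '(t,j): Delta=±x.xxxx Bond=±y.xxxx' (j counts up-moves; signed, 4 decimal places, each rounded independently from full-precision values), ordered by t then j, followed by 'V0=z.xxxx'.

Since d<R<u, set p* = (R−d)/(u−d) = 0.7931; price each node as the discounted p*-expectation of its children.
Payoff layer (t=1): V(1,0)=10.7500, V(1,1)=20.2800
(0,0): S=107.0000. Δ = (V_up−V_dn)/(S_up−S_dn) = (20.2800−10.7500)/(129.4700−98.4400) = 0.3071. V = [p*·20.2800 + (1−p*)·10.7500]/1.15 = 15.9202. B = V − Δ·S = -16.9418.
Self-financing check: at every node Δ·S+B equals the discounted successor values.

(0,0): Delta=0.3071 Bond=-16.9418
V0=15.9202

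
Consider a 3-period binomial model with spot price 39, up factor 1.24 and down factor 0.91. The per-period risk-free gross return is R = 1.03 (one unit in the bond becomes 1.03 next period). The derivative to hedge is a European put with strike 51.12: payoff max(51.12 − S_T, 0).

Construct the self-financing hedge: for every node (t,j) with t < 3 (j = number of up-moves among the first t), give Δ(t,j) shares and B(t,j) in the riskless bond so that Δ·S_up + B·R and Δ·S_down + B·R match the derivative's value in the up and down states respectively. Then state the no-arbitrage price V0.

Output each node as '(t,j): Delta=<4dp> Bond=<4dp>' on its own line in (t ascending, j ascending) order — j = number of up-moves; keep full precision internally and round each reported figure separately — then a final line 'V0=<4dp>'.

Since d<R<u, set p* = (R−d)/(u−d) = 0.3636; price each node as the discounted p*-expectation of its children.
Payoff layer (t=3): V(3,0)=21.7307, V(3,1)=11.0731, V(3,2)=0.0000, V(3,3)=0.0000
Node (2,0) S=32.2959: V=(p*·11.0731+(1−p*)·21.7307)/1.03=17.3352; Δ=(11.0731−21.7307)/(40.0469−29.3893)=-1.0000; B=V−Δ·S=49.6311
Node (2,1) S=44.0076: V=(p*·0.0000+(1−p*)·11.0731)/1.03=6.8413; Δ=(0.0000−11.0731)/(54.5694−40.0469)=-0.7625; B=V−Δ·S=40.3961
Node (2,2) S=59.9664: V=(p*·0.0000+(1−p*)·0.0000)/1.03=0.0000; Δ=(0.0000−0.0000)/(74.3583−54.5694)=0.0000; B=V−Δ·S=0.0000
Node (1,0) S=35.4900: V=(p*·6.8413+(1−p*)·17.3352)/1.03=13.1254; Δ=(6.8413−17.3352)/(44.0076−32.2959)=-0.8960; B=V−Δ·S=44.9251
Node (1,1) S=48.3600: V=(p*·0.0000+(1−p*)·6.8413)/1.03=4.2267; Δ=(0.0000−6.8413)/(59.9664−44.0076)=-0.4287; B=V−Δ·S=24.9579
Node (0,0) S=39.0000: V=(p*·4.2267+(1−p*)·13.1254)/1.03=9.6015; Δ=(4.2267−13.1254)/(48.3600−35.4900)=-0.6914; B=V−Δ·S=36.5673
Self-financing check: at every node Δ·S+B equals the discounted successor values.

(0,0): Delta=-0.6914 Bond=36.5673
(1,0): Delta=-0.8960 Bond=44.9251
(1,1): Delta=-0.4287 Bond=24.9579
(2,0): Delta=-1.0000 Bond=49.6311
(2,1): Delta=-0.7625 Bond=40.3961
(2,2): Delta=0.0000 Bond=0.0000
V0=9.6015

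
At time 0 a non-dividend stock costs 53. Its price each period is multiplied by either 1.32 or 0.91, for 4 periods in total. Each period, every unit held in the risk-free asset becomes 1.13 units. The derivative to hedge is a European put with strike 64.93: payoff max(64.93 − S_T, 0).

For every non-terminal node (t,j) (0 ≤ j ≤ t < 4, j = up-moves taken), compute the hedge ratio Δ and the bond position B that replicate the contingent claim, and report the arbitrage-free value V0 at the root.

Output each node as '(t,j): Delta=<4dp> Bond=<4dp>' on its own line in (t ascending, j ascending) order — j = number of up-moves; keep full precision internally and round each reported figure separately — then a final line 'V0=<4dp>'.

(0,0): Delta=-0.1866 Bond=12.2980
(1,0): Delta=-0.3798 Bond=23.2131
(1,1): Delta=-0.0716 Bond=5.8508
(2,0): Delta=-0.6954 Bond=40.0839
(2,1): Delta=-0.1918 Bond=14.2667
(2,2): Delta=0.0000 Bond=0.0000
(3,0): Delta=-1.0000 Bond=57.4602
(3,1): Delta=-0.5141 Bond=34.7883
(3,2): Delta=0.0000 Bond=0.0000
(3,3): Delta=0.0000 Bond=0.0000
V0=2.4082

Under the risk-neutral measure, an up-move has probability p* = (R−d)/(u−d) = 0.5366 and values discount at R = 1.13.
Terminal values V(4,·): V(4,0)=28.5853, V(4,1)=12.2102, V(4,2)=0.0000, V(4,3)=0.0000, V(4,4)=0.0000
(3,0): S=39.9393. Δ = (V_up−V_dn)/(S_up−S_dn) = (12.2102−28.5853)/(52.7198−36.3447) = -1.0000. V = [p*·12.2102 + (1−p*)·28.5853]/1.13 = 17.5209. B = V − Δ·S = 57.4602.
(3,1): S=57.9339. Δ = (V_up−V_dn)/(S_up−S_dn) = (0.0000−12.2102)/(76.4727−52.7198) = -0.5141. V = [p*·0.0000 + (1−p*)·12.2102]/1.13 = 5.0074. B = V − Δ·S = 34.7883.
(3,2): S=84.0360. Δ = (V_up−V_dn)/(S_up−S_dn) = (0.0000−0.0000)/(110.9275−76.4727) = 0.0000. V = [p*·0.0000 + (1−p*)·0.0000]/1.13 = 0.0000. B = V − Δ·S = 0.0000.
(3,3): S=121.8983. Δ = (V_up−V_dn)/(S_up−S_dn) = (0.0000−0.0000)/(160.9058−110.9275) = 0.0000. V = [p*·0.0000 + (1−p*)·0.0000]/1.13 = 0.0000. B = V − Δ·S = 0.0000.
(2,0): S=43.8893. Δ = (V_up−V_dn)/(S_up−S_dn) = (5.0074−17.5209)/(57.9339−39.9393) = -0.6954. V = [p*·5.0074 + (1−p*)·17.5209]/1.13 = 9.5631. B = V − Δ·S = 40.0839.
(2,1): S=63.6636. Δ = (V_up−V_dn)/(S_up−S_dn) = (0.0000−5.0074)/(84.0360−57.9339) = -0.1918. V = [p*·0.0000 + (1−p*)·5.0074]/1.13 = 2.0535. B = V − Δ·S = 14.2667.
(2,2): S=92.3472. Δ = (V_up−V_dn)/(S_up−S_dn) = (0.0000−0.0000)/(121.8983−84.0360) = 0.0000. V = [p*·0.0000 + (1−p*)·0.0000]/1.13 = 0.0000. B = V − Δ·S = 0.0000.
(1,0): S=48.2300. Δ = (V_up−V_dn)/(S_up−S_dn) = (2.0535−9.5631)/(63.6636−43.8893) = -0.3798. V = [p*·2.0535 + (1−p*)·9.5631]/1.13 = 4.8970. B = V − Δ·S = 23.2131.
(1,1): S=69.9600. Δ = (V_up−V_dn)/(S_up−S_dn) = (0.0000−2.0535)/(92.3472−63.6636) = -0.0716. V = [p*·0.0000 + (1−p*)·2.0535]/1.13 = 0.8422. B = V − Δ·S = 5.8508.
(0,0): S=53.0000. Δ = (V_up−V_dn)/(S_up−S_dn) = (0.8422−4.8970)/(69.9600−48.2300) = -0.1866. V = [p*·0.8422 + (1−p*)·4.8970]/1.13 = 2.4082. B = V − Δ·S = 12.2980.
Check: Δ(0,0)·S0 + B(0,0) = 2.4082 = V0.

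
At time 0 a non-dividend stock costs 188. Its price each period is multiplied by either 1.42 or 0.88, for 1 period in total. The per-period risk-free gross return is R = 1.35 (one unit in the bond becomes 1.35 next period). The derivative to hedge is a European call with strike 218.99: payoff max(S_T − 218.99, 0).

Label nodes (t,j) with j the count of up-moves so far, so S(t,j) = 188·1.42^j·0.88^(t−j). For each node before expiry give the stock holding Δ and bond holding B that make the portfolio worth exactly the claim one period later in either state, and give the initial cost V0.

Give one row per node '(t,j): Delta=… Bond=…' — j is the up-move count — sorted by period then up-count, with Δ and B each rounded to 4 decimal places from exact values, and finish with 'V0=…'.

The replicating-portfolio and risk-neutral prices coincide; use p* = (1.35−0.88)/(1.42−0.88) = 0.8704 for the latter.
Terminal values V(1,·): V(1,0)=0.0000, V(1,1)=47.9700
(0,0): S=188.0000. Δ = (V_up−V_dn)/(S_up−S_dn) = (47.9700−0.0000)/(266.9600−165.4400) = 0.4725. V = [p*·47.9700 + (1−p*)·0.0000]/1.35 = 30.9272. B = V − Δ·S = -57.9062.
Each (Δ,B) replicates both successor values, so the strategy is self-financing and V0 is arbitrage-free.

(0,0): Delta=0.4725 Bond=-57.9062
V0=30.9272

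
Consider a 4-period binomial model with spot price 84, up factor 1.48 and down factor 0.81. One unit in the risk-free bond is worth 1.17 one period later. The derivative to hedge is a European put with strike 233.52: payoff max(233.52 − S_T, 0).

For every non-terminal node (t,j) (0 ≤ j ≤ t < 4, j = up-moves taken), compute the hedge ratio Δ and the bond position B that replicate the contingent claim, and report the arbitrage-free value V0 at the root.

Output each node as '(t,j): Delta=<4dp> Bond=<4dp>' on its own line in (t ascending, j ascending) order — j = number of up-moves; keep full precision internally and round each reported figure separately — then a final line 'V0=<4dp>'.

(0,0): Delta=-0.7083 Bond=107.6543
(1,0): Delta=-1.0000 Bond=145.8030
(1,1): Delta=-0.5708 Bond=108.8647
(2,0): Delta=-1.0000 Bond=170.5895
(2,1): Delta=-1.0000 Bond=170.5895
(2,2): Delta=-0.3686 Bond=90.1564
(3,0): Delta=-1.0000 Bond=199.5897
(3,1): Delta=-1.0000 Bond=199.5897
(3,2): Delta=-1.0000 Bond=199.5897
(3,3): Delta=-0.0710 Bond=24.4467
V0=48.1573

The replicating-portfolio and risk-neutral prices coincide; use p* = (1.17−0.81)/(1.48−0.81) = 0.5373 for the latter.
At expiry t=4: V(4,0)=197.3608, V(4,1)=167.4513, V(4,2)=112.8018, V(4,3)=12.9485, V(4,4)=0.0000
  t=3,j=0: stock 44.6410 → up 66.0687 (V=167.4513), down 36.1592 (V=197.3608). Price 154.9487; hedge Δ=-1.0000, bond B=199.5897.
  t=3,j=1: stock 81.5664 → up 120.7182 (V=112.8018), down 66.0687 (V=167.4513). Price 118.0234; hedge Δ=-1.0000, bond B=199.5897.
  t=3,j=2: stock 149.0348 → up 220.5715 (V=12.9485), down 120.7182 (V=112.8018). Price 50.5549; hedge Δ=-1.0000, bond B=199.5897.
  t=3,j=3: stock 272.3105 → up 403.0196 (V=0.0000), down 220.5715 (V=12.9485). Price 5.1206; hedge Δ=-0.0710, bond B=24.4467.
  t=2,j=0: stock 55.1124 → up 81.5664 (V=118.0234), down 44.6410 (V=154.9487). Price 115.4771; hedge Δ=-1.0000, bond B=170.5895.
  t=2,j=1: stock 100.6992 → up 149.0348 (V=50.5549), down 81.5664 (V=118.0234). Price 69.8903; hedge Δ=-1.0000, bond B=170.5895.
  t=2,j=2: stock 183.9936 → up 272.3105 (V=5.1206), down 149.0348 (V=50.5549). Price 22.3440; hedge Δ=-0.3686, bond B=90.1564.
  t=1,j=0: stock 68.0400 → up 100.6992 (V=69.8903), down 55.1124 (V=115.4771). Price 77.7630; hedge Δ=-1.0000, bond B=145.8030.
  t=1,j=1: stock 124.3200 → up 183.9936 (V=22.3440), down 100.6992 (V=69.8903). Price 37.9000; hedge Δ=-0.5708, bond B=108.8647.
  t=0,j=0: stock 84.0000 → up 124.3200 (V=37.9000), down 68.0400 (V=77.7630). Price 48.1573; hedge Δ=-0.7083, bond B=107.6543.
The time-0 hedge costs 48.1573, which is the no-arbitrage price.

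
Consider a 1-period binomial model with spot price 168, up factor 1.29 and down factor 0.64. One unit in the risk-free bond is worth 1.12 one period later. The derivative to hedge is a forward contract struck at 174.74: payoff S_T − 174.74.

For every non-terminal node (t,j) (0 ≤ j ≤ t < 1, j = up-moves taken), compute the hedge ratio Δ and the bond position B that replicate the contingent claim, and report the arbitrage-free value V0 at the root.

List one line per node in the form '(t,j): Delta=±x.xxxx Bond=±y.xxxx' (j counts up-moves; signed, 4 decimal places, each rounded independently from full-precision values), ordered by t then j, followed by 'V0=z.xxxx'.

Since d<R<u, set p* = (R−d)/(u−d) = 0.7385; price each node as the discounted p*-expectation of its children.
At expiry t=1: V(1,0)=-67.2200, V(1,1)=41.9800
  t=0,j=0: stock 168.0000 → up 216.7200 (V=41.9800), down 107.5200 (V=-67.2200). Price 11.9821; hedge Δ=1.0000, bond B=-156.0179.
Each (Δ,B) replicates both successor values, so the strategy is self-financing and V0 is arbitrage-free.

(0,0): Delta=1.0000 Bond=-156.0179
V0=11.9821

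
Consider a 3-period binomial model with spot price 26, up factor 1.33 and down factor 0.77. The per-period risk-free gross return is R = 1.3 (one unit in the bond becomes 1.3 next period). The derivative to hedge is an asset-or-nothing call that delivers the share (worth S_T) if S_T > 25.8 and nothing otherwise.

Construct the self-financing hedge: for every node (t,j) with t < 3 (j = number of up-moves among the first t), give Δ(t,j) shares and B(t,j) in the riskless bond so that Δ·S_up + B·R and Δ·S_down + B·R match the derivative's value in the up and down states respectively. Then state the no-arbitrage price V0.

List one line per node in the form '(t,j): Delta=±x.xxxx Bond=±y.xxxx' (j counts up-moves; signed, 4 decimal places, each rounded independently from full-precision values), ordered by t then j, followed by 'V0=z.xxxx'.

(0,0): Delta=1.0835 Bond=-2.2475
(1,0): Delta=2.2996 Bond=-27.2691
(1,1): Delta=1.0436 Bond=-1.5435
(2,0): Delta=0.0000 Bond=0.0000
(2,1): Delta=2.3750 Bond=-37.4565
(2,2): Delta=1.0000 Bond=0.0000
V0=25.9231

Since d<R<u, set p* = (R−d)/(u−d) = 0.9464; price each node as the discounted p*-expectation of its children.
Payoff layer (t=3): V(3,0)=0.0000, V(3,1)=0.0000, V(3,2)=35.4134, V(3,3)=61.1686
(2,0): S=15.4154. Δ = (V_up−V_dn)/(S_up−S_dn) = (0.0000−0.0000)/(20.5025−11.8699) = 0.0000. V = [p*·0.0000 + (1−p*)·0.0000]/1.3 = 0.0000. B = V − Δ·S = 0.0000.
(2,1): S=26.6266. Δ = (V_up−V_dn)/(S_up−S_dn) = (35.4134−0.0000)/(35.4134−20.5025) = 2.3750. V = [p*·35.4134 + (1−p*)·0.0000]/1.3 = 25.7817. B = V − Δ·S = -37.4565.
(2,2): S=45.9914. Δ = (V_up−V_dn)/(S_up−S_dn) = (61.1686−35.4134)/(61.1686−35.4134) = 1.0000. V = [p*·61.1686 + (1−p*)·35.4134]/1.3 = 45.9914. B = V − Δ·S = 0.0000.
(1,0): S=20.0200. Δ = (V_up−V_dn)/(S_up−S_dn) = (25.7817−0.0000)/(26.6266−15.4154) = 2.2996. V = [p*·25.7817 + (1−p*)·0.0000]/1.3 = 18.7697. B = V − Δ·S = -27.2691.
(1,1): S=34.5800. Δ = (V_up−V_dn)/(S_up−S_dn) = (45.9914−25.7817)/(45.9914−26.6266) = 1.0436. V = [p*·45.9914 + (1−p*)·25.7817]/1.3 = 34.5452. B = V − Δ·S = -1.5435.
(0,0): S=26.0000. Δ = (V_up−V_dn)/(S_up−S_dn) = (34.5452−18.7697)/(34.5800−20.0200) = 1.0835. V = [p*·34.5452 + (1−p*)·18.7697]/1.3 = 25.9231. B = V − Δ·S = -2.2475.
Each (Δ,B) replicates both successor values, so the strategy is self-financing and V0 is arbitrage-free.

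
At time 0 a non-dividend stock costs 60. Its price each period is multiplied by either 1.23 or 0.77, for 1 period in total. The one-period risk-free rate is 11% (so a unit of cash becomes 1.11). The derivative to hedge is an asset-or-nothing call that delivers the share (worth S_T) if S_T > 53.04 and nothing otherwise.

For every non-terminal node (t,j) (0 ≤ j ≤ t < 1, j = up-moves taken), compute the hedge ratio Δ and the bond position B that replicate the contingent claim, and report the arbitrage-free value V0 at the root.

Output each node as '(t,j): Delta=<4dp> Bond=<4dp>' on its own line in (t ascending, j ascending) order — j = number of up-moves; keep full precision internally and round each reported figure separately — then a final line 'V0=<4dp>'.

Since d<R<u, set p* = (R−d)/(u−d) = 0.7391; price each node as the discounted p*-expectation of its children.
Terminal payoffs: V(1,0)=0.0000, V(1,1)=73.8000
  t=0,j=0: stock 60.0000 → up 73.8000 (V=73.8000), down 46.2000 (V=0.0000). Price 49.1422; hedge Δ=2.6739, bond B=-111.2926.
The time-0 hedge costs 49.1422, which is the no-arbitrage price.

(0,0): Delta=2.6739 Bond=-111.2926
V0=49.1422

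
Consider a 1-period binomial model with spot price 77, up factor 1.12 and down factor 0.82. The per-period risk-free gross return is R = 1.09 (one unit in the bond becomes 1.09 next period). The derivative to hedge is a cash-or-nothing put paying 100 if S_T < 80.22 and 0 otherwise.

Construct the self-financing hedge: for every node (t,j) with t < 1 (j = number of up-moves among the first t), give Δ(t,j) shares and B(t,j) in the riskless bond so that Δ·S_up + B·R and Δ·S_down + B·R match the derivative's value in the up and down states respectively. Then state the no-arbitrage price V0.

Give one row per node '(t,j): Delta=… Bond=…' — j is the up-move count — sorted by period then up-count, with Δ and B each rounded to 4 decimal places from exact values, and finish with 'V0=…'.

(0,0): Delta=-4.3290 Bond=342.5076
V0=9.1743

No-arbitrage ⇒ martingale measure with p* = (R−d)/(u−d) = 0.9000.
At expiry t=1: V(1,0)=100.0000, V(1,1)=0.0000
Node (0,0) S=77.0000: V=(p*·0.0000+(1−p*)·100.0000)/1.09=9.1743; Δ=(0.0000−100.0000)/(86.2400−63.1400)=-4.3290; B=V−Δ·S=342.5076
Check: Δ(0,0)·S0 + B(0,0) = 9.1743 = V0.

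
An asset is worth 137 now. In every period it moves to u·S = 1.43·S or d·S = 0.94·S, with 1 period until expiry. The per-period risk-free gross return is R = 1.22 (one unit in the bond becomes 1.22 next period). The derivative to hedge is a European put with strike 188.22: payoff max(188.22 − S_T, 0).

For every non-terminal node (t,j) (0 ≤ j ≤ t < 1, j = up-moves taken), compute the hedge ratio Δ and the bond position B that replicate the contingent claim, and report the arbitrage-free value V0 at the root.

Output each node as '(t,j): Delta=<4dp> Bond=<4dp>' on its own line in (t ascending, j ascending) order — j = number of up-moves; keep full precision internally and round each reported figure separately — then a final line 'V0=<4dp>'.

Under the risk-neutral measure, an up-move has probability p* = (R−d)/(u−d) = 0.5714 and values discount at R = 1.22.
Payoff layer (t=1): V(1,0)=59.4400, V(1,1)=0.0000
Node (0,0) S=137.0000: V=(p*·0.0000+(1−p*)·59.4400)/1.22=20.8806; Δ=(0.0000−59.4400)/(195.9100−128.7800)=-0.8854; B=V−Δ·S=142.1867
The time-0 hedge costs 20.8806, which is the no-arbitrage price.

(0,0): Delta=-0.8854 Bond=142.1867
V0=20.8806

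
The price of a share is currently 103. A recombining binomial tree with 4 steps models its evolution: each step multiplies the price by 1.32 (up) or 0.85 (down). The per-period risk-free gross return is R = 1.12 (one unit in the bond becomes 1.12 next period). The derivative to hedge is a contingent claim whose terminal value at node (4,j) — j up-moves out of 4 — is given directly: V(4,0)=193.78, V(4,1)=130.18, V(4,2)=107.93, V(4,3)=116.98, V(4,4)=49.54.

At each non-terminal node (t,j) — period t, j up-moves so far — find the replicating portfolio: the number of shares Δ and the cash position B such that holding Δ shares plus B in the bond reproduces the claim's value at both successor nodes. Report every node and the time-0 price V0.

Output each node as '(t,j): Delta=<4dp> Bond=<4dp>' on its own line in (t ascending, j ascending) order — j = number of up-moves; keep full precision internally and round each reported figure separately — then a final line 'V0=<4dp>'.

Since d<R<u, set p* = (R−d)/(u−d) = 0.5745; price each node as the discounted p*-expectation of its children.
Payoff layer (t=4): V(4,0)=193.7800, V(4,1)=130.1800, V(4,2)=107.9300, V(4,3)=116.9800, V(4,4)=49.5400
(3,0): S=63.2549. Δ = (V_up−V_dn)/(S_up−S_dn) = (130.1800−193.7800)/(83.4964−53.7666) = -2.1393. V = [p*·130.1800 + (1−p*)·193.7800]/1.12 = 140.3963. B = V − Δ·S = 275.7154.
(3,1): S=98.2311. Δ = (V_up−V_dn)/(S_up−S_dn) = (107.9300−130.1800)/(129.6651−83.4964) = -0.4819. V = [p*·107.9300 + (1−p*)·130.1800]/1.12 = 104.8197. B = V − Δ·S = 152.1601.
(3,2): S=152.5471. Δ = (V_up−V_dn)/(S_up−S_dn) = (116.9800−107.9300)/(201.3622−129.6651) = 0.1262. V = [p*·116.9800 + (1−p*)·107.9300]/1.12 = 101.0080. B = V − Δ·S = 81.7527.
(3,3): S=236.8967. Δ = (V_up−V_dn)/(S_up−S_dn) = (49.5400−116.9800)/(312.7036−201.3622) = -0.6057. V = [p*·49.5400 + (1−p*)·116.9800]/1.12 = 69.8552. B = V − Δ·S = 213.3446.
(2,0): S=74.4175. Δ = (V_up−V_dn)/(S_up−S_dn) = (104.8197−140.3963)/(98.2311−63.2549) = -1.0172. V = [p*·104.8197 + (1−p*)·140.3963]/1.12 = 107.1060. B = V − Δ·S = 182.8008.
(2,1): S=115.5660. Δ = (V_up−V_dn)/(S_up−S_dn) = (101.0080−104.8197)/(152.5471−98.2311) = -0.0702. V = [p*·101.0080 + (1−p*)·104.8197]/1.12 = 91.6339. B = V − Δ·S = 99.7440.
(2,2): S=179.4672. Δ = (V_up−V_dn)/(S_up−S_dn) = (69.8552−101.0080)/(236.8967−152.5471) = -0.3693. V = [p*·69.8552 + (1−p*)·101.0080]/1.12 = 74.2069. B = V − Δ·S = 140.4893.
(1,0): S=87.5500. Δ = (V_up−V_dn)/(S_up−S_dn) = (91.6339−107.1060)/(115.5660−74.4175) = -0.3760. V = [p*·91.6339 + (1−p*)·107.1060]/1.12 = 87.6944. B = V − Δ·S = 120.6137.
(1,1): S=135.9600. Δ = (V_up−V_dn)/(S_up−S_dn) = (74.2069−91.6339)/(179.4672−115.5660) = -0.2727. V = [p*·74.2069 + (1−p*)·91.6339]/1.12 = 72.8774. B = V − Δ·S = 109.9561.
(0,0): S=103.0000. Δ = (V_up−V_dn)/(S_up−S_dn) = (72.8774−87.6944)/(135.9600−87.5500) = -0.3061. V = [p*·72.8774 + (1−p*)·87.6944]/1.12 = 70.6987. B = V − Δ·S = 102.2243.
Each (Δ,B) replicates both successor values, so the strategy is self-financing and V0 is arbitrage-free.

(0,0): Delta=-0.3061 Bond=102.2243
(1,0): Delta=-0.3760 Bond=120.6137
(1,1): Delta=-0.2727 Bond=109.9561
(2,0): Delta=-1.0172 Bond=182.8008
(2,1): Delta=-0.0702 Bond=99.7440
(2,2): Delta=-0.3693 Bond=140.4893
(3,0): Delta=-2.1393 Bond=275.7154
(3,1): Delta=-0.4819 Bond=152.1601
(3,2): Delta=0.1262 Bond=81.7527
(3,3): Delta=-0.6057 Bond=213.3446
V0=70.6987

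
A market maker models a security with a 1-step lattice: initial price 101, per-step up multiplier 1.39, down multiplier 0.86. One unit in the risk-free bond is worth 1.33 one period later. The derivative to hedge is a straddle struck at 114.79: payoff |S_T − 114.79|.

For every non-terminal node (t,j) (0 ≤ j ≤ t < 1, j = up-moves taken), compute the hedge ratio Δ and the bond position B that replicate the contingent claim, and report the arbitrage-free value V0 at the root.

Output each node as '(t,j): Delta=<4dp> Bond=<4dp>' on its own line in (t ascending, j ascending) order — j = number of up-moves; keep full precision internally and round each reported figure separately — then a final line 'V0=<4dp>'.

The replicating-portfolio and risk-neutral prices coincide; use p* = (1.33−0.86)/(1.39−0.86) = 0.8868 for the latter.
Payoff layer (t=1): V(1,0)=27.9300, V(1,1)=25.6000
  t=0,j=0: stock 101.0000 → up 140.3900 (V=25.6000), down 86.8600 (V=27.9300). Price 19.4464; hedge Δ=-0.0435, bond B=23.8427.
Root portfolio cost Δ·101+B reproduces V0=19.4464.

(0,0): Delta=-0.0435 Bond=23.8427
V0=19.4464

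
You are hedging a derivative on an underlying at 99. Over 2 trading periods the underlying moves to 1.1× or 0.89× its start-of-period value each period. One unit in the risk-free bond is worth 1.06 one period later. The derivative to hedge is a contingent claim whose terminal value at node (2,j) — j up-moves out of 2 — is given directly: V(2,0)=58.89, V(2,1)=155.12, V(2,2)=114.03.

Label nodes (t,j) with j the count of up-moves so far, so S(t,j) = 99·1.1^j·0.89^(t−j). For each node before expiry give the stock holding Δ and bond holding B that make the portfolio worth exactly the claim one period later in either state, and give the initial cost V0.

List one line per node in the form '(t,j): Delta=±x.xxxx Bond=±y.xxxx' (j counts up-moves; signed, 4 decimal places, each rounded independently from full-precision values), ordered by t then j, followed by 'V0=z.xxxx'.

(0,0): Delta=-0.6777 Bond=178.0717
(1,0): Delta=5.2008 Bond=-329.1905
(1,1): Delta=-1.7968 Bond=310.6258
V0=110.9836

Risk-neutral probability p* = (R−d)/(u−d) = (1.06−0.89)/(1.1−0.89) = 0.8095.
Payoff layer (t=2): V(2,0)=58.8900, V(2,1)=155.1200, V(2,2)=114.0300
(1,0): S=88.1100. Δ = (V_up−V_dn)/(S_up−S_dn) = (155.1200−58.8900)/(96.9210−78.4179) = 5.2008. V = [p*·155.1200 + (1−p*)·58.8900]/1.06 = 129.0476. B = V − Δ·S = -329.1905.
(1,1): S=108.9000. Δ = (V_up−V_dn)/(S_up−S_dn) = (114.0300−155.1200)/(119.7900−96.9210) = -1.7968. V = [p*·114.0300 + (1−p*)·155.1200]/1.06 = 114.9591. B = V − Δ·S = 310.6258.
(0,0): S=99.0000. Δ = (V_up−V_dn)/(S_up−S_dn) = (114.9591−129.0476)/(108.9000−88.1100) = -0.6777. V = [p*·114.9591 + (1−p*)·129.0476]/1.06 = 110.9836. B = V − Δ·S = 178.0717.
The time-0 hedge costs 110.9836, which is the no-arbitrage price.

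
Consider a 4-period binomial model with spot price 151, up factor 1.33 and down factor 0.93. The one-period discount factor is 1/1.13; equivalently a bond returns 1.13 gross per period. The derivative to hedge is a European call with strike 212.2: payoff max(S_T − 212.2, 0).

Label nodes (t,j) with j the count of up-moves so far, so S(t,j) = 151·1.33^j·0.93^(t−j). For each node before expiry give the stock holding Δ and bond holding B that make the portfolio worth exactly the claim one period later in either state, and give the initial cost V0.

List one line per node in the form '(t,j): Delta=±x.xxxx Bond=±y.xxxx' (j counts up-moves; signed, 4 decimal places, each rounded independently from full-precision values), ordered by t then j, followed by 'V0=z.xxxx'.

No-arbitrage ⇒ martingale measure with p* = (R−d)/(u−d) = 0.5000.
Payoff layer (t=4): V(4,0)=0.0000, V(4,1)=0.0000, V(4,2)=18.8182, V(4,3)=118.1808, V(4,4)=260.2801
Node (3,0) S=121.4579: V=(p*·0.0000+(1−p*)·0.0000)/1.13=0.0000; Δ=(0.0000−0.0000)/(161.5390−112.9559)=0.0000; B=V−Δ·S=0.0000
Node (3,1) S=173.6979: V=(p*·18.8182+(1−p*)·0.0000)/1.13=8.3266; Δ=(18.8182−0.0000)/(231.0182−161.5390)=0.2708; B=V−Δ·S=-38.7188
Node (3,2) S=248.4066: V=(p*·118.1808+(1−p*)·18.8182)/1.13=60.6190; Δ=(118.1808−18.8182)/(330.3808−231.0182)=1.0000; B=V−Δ·S=-187.7876
Node (3,3) S=355.2482: V=(p*·260.2801+(1−p*)·118.1808)/1.13=167.4606; Δ=(260.2801−118.1808)/(472.4801−330.3808)=1.0000; B=V−Δ·S=-187.7876
Node (2,0) S=130.5999: V=(p*·8.3266+(1−p*)·0.0000)/1.13=3.6843; Δ=(8.3266−0.0000)/(173.6979−121.4579)=0.1594; B=V−Δ·S=-17.1322
Node (2,1) S=186.7719: V=(p*·60.6190+(1−p*)·8.3266)/1.13=30.5069; Δ=(60.6190−8.3266)/(248.4066−173.6979)=0.6999; B=V−Δ·S=-100.2241
Node (2,2) S=267.1039: V=(p*·167.4606+(1−p*)·60.6190)/1.13=100.9202; Δ=(167.4606−60.6190)/(355.2482−248.4066)=1.0000; B=V−Δ·S=-166.1837
Node (1,0) S=140.4300: V=(p*·30.5069+(1−p*)·3.6843)/1.13=15.1289; Δ=(30.5069−3.6843)/(186.7719−130.5999)=0.4775; B=V−Δ·S=-51.9276
Node (1,1) S=200.8300: V=(p*·100.9202+(1−p*)·30.5069)/1.13=58.1536; Δ=(100.9202−30.5069)/(267.1039−186.7719)=0.8765; B=V−Δ·S=-117.8796
Node (0,0) S=151.0000: V=(p*·58.1536+(1−p*)·15.1289)/1.13=32.4259; Δ=(58.1536−15.1289)/(200.8300−140.4300)=0.7123; B=V−Δ·S=-75.1359
Root portfolio cost Δ·151+B reproduces V0=32.4259.

(0,0): Delta=0.7123 Bond=-75.1359
(1,0): Delta=0.4775 Bond=-51.9276
(1,1): Delta=0.8765 Bond=-117.8796
(2,0): Delta=0.1594 Bond=-17.1322
(2,1): Delta=0.6999 Bond=-100.2241
(2,2): Delta=1.0000 Bond=-166.1837
(3,0): Delta=0.0000 Bond=0.0000
(3,1): Delta=0.2708 Bond=-38.7188
(3,2): Delta=1.0000 Bond=-187.7876
(3,3): Delta=1.0000 Bond=-187.7876
V0=32.4259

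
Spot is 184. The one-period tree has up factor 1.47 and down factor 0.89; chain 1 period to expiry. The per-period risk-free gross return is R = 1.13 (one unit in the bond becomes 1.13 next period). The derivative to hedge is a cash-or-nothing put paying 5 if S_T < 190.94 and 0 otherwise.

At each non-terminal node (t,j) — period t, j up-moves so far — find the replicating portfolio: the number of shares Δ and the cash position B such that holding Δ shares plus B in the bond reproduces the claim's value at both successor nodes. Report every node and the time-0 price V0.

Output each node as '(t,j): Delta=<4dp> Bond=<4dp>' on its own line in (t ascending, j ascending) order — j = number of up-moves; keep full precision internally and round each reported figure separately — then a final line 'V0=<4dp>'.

(0,0): Delta=-0.0469 Bond=11.2145
V0=2.5938

Risk-neutral probability p* = (R−d)/(u−d) = (1.13−0.89)/(1.47−0.89) = 0.4138.
Payoff layer (t=1): V(1,0)=5.0000, V(1,1)=0.0000
(0,0): S=184.0000. Δ = (V_up−V_dn)/(S_up−S_dn) = (0.0000−5.0000)/(270.4800−163.7600) = -0.0469. V = [p*·0.0000 + (1−p*)·5.0000]/1.13 = 2.5938. B = V − Δ·S = 11.2145.
Each (Δ,B) replicates both successor values, so the strategy is self-financing and V0 is arbitrage-free.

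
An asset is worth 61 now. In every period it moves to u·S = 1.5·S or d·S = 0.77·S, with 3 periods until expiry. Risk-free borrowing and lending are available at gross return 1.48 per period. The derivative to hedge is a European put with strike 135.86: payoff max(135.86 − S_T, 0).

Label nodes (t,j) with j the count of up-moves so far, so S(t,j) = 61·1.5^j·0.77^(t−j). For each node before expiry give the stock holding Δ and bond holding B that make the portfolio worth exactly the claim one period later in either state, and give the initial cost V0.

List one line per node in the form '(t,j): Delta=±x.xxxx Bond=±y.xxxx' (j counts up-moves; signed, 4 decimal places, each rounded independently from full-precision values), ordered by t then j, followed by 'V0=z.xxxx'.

Since d<R<u, set p* = (R−d)/(u−d) = 0.9726; price each node as the discounted p*-expectation of its children.
At expiry t=3: V(3,0)=108.0115, V(3,1)=81.6097, V(3,2)=30.1775, V(3,3)=0.0000
  t=2,j=0: stock 36.1669 → up 54.2503 (V=81.6097), down 27.8485 (V=108.0115). Price 55.6304; hedge Δ=-1.0000, bond B=91.7973.
  t=2,j=1: stock 70.4550 → up 105.6825 (V=30.1775), down 54.2503 (V=81.6097). Price 21.3423; hedge Δ=-1.0000, bond B=91.7973.
  t=2,j=2: stock 137.2500 → up 205.8750 (V=0.0000), down 105.6825 (V=30.1775). Price 0.5586; hedge Δ=-0.3012, bond B=41.8977.
  t=1,j=0: stock 46.9700 → up 70.4550 (V=21.3423), down 36.1669 (V=55.6304). Price 15.0552; hedge Δ=-1.0000, bond B=62.0252.
  t=1,j=1: stock 91.5000 → up 137.2500 (V=0.5586), down 70.4550 (V=21.3423). Price 0.7622; hedge Δ=-0.3112, bond B=29.2330.
  t=0,j=0: stock 61.0000 → up 91.5000 (V=0.7622), down 46.9700 (V=15.0552). Price 0.7796; hedge Δ=-0.3210, bond B=20.3590.
Each (Δ,B) replicates both successor values, so the strategy is self-financing and V0 is arbitrage-free.

(0,0): Delta=-0.3210 Bond=20.3590
(1,0): Delta=-1.0000 Bond=62.0252
(1,1): Delta=-0.3112 Bond=29.2330
(2,0): Delta=-1.0000 Bond=91.7973
(2,1): Delta=-1.0000 Bond=91.7973
(2,2): Delta=-0.3012 Bond=41.8977
V0=0.7796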